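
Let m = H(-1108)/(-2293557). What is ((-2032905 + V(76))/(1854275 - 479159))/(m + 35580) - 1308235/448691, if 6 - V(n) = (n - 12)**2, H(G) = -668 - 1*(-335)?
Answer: -48935668908985296973915/16783437756117110099436 ≈ -2.9157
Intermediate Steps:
H(G) = -333 (H(G) = -668 + 335 = -333)
V(n) = 6 - (-12 + n)**2 (V(n) = 6 - (n - 12)**2 = 6 - (-12 + n)**2)
m = 111/764519 (m = -333/(-2293557) = -333*(-1/2293557) = 111/764519 ≈ 0.00014519)
((-2032905 + V(76))/(1854275 - 479159))/(m + 35580) - 1308235/448691 = ((-2032905 + (6 - (-12 + 76)**2))/(1854275 - 479159))/(111/764519 + 35580) - 1308235/448691 = ((-2032905 + (6 - 1*64**2))/1375116)/(27201586131/764519) - 1308235*1/448691 = ((-2032905 + (6 - 1*4096))*(1/1375116))*(764519/27201586131) - 1308235/448691 = ((-2032905 + (6 - 4096))*(1/1375116))*(764519/27201586131) - 1308235/448691 = ((-2032905 - 4090)*(1/1375116))*(764519/27201586131) - 1308235/448691 = -2036995*1/1375116*(764519/27201586131) - 1308235/448691 = -2036995/1375116*764519/27201586131 - 1308235/448691 = -1557321380405/37405336314116196 - 1308235/448691 = -48935668908985296973915/16783437756117110099436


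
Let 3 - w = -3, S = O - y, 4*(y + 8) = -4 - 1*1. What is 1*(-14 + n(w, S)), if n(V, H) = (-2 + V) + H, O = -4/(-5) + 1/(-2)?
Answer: -9/20 ≈ -0.45000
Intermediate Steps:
y = -37/4 (y = -8 + (-4 - 1*1)/4 = -8 + (-4 - 1)/4 = -8 + (1/4)*(-5) = -8 - 5/4 = -37/4 ≈ -9.2500)
O = 3/10 (O = -4*(-1/5) + 1*(-1/2) = 4/5 - 1/2 = 3/10 ≈ 0.30000)
S = 191/20 (S = 3/10 - 1*(-37/4) = 3/10 + 37/4 = 191/20 ≈ 9.5500)
w = 6 (w = 3 - 1*(-3) = 3 + 3 = 6)
n(V, H) = -2 + H + V
1*(-14 + n(w, S)) = 1*(-14 + (-2 + 191/20 + 6)) = 1*(-14 + 271/20) = 1*(-9/20) = -9/20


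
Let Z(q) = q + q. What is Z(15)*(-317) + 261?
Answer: -9249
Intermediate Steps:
Z(q) = 2*q
Z(15)*(-317) + 261 = (2*15)*(-317) + 261 = 30*(-317) + 261 = -9510 + 261 = -9249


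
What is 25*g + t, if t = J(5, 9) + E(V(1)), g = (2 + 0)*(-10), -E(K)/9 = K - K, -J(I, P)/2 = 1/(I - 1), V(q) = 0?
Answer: -1001/2 ≈ -500.50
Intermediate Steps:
J(I, P) = -2/(-1 + I) (J(I, P) = -2/(I - 1) = -2/(-1 + I))
E(K) = 0 (E(K) = -9*(K - K) = -9*0 = 0)
g = -20 (g = 2*(-10) = -20)
t = -½ (t = -2/(-1 + 5) + 0 = -2/4 + 0 = -2*¼ + 0 = -½ + 0 = -½ ≈ -0.50000)
25*g + t = 25*(-20) - ½ = -500 - ½ = -1001/2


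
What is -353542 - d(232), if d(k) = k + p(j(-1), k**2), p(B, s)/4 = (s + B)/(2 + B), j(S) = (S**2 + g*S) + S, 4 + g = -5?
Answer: -4106846/11 ≈ -3.7335e+5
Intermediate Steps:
g = -9 (g = -4 - 5 = -9)
j(S) = S**2 - 8*S (j(S) = (S**2 - 9*S) + S = S**2 - 8*S)
p(B, s) = 4*(B + s)/(2 + B) (p(B, s) = 4*((s + B)/(2 + B)) = 4*((B + s)/(2 + B)) = 4*(B + s)/(2 + B))
d(k) = 36/11 + k + 4*k**2/11 (d(k) = k + 4*(-(-8 - 1) + k**2)/(2 - (-8 - 1)) = k + 4*(-1*(-9) + k**2)/(2 - 1*(-9)) = k + 4*(9 + k**2)/(2 + 9) = k + 4*(9 + k**2)/11 = k + 4*(1/11)*(9 + k**2) = k + (36/11 + 4*k**2/11) = 36/11 + k + 4*k**2/11)
-353542 - d(232) = -353542 - (36/11 + 232 + (4/11)*232**2) = -353542 - (36/11 + 232 + (4/11)*53824) = -353542 - (36/11 + 232 + 215296/11) = -353542 - 1*217884/11 = -353542 - 217884/11 = -4106846/11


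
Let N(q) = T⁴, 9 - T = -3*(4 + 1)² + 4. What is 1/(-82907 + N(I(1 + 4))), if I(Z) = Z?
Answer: 1/40877093 ≈ 2.4464e-8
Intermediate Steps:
T = 80 (T = 9 - (-3*(4 + 1)² + 4) = 9 - (-3*5² + 4) = 9 - (-3*25 + 4) = 9 - (-75 + 4) = 9 - 1*(-71) = 9 + 71 = 80)
N(q) = 40960000 (N(q) = 80⁴ = 40960000)
1/(-82907 + N(I(1 + 4))) = 1/(-82907 + 40960000) = 1/40877093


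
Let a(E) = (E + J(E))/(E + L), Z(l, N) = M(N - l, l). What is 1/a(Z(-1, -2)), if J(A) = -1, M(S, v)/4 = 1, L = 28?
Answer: 32/3 ≈ 10.667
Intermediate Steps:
M(S, v) = 4 (M(S, v) = 4*1 = 4)
Z(l, N) = 4
a(E) = (-1 + E)/(28 + E) (a(E) = (E - 1)/(E + 28) = (-1 + E)/(28 + E))
1/a(Z(-1, -2)) = 1/((-1 + 4)/(28 + 4)) = 1/(3/32) = 32/3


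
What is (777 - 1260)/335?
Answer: -483/335 ≈ -1.4418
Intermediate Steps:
(777 - 1260)/335 = -483*1/335 = -483/335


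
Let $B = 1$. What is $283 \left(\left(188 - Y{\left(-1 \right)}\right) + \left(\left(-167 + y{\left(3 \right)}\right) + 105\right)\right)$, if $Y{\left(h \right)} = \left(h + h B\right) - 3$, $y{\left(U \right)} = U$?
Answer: $37922$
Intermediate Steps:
$Y{\left(h \right)} = -3 + 2 h$ ($Y{\left(h \right)} = \left(h + h 1\right) - 3 = \left(h + h\right) - 3 = 2 h - 3 = -3 + 2 h$)
$283 \left(\left(188 - Y{\left(-1 \right)}\right) + \left(\left(-167 + y{\left(3 \right)}\right) + 105\right)\right) = 283 \left(\left(188 - \left(-3 + 2 \left(-1\right)\right)\right) + \left(\left(-167 + 3\right) + 105\right)\right) = 283 \left(\left(188 - \left(-3 - 2\right)\right) + \left(-164 + 105\right)\right) = 283 \left(\left(188 - -5\right) - 59\right) = 283 \left(\left(188 + 5\right) - 59\right) = 283 \left(193 - 59\right) = 283 \cdot 134 = 37922$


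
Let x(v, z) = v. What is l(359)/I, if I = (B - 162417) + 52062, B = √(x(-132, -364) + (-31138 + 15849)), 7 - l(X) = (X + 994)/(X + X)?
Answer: -57904845/1249139622604 - 3673*I*√15421/8743977358228 ≈ -4.6356e-5 - 5.2164e-8*I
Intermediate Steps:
l(X) = 7 - (994 + X)/(2*X) (l(X) = 7 - (X + 994)/(X + X) = 7 - (994 + X)/(2*X))
B = I*√15421 (B = √(-132 + (-31138 + 15849)) = √(-132 - 15289) = √(-15421) = I*√15421 ≈ 124.18*I)
I = -110355 + I*√15421 (I = (I*√15421 - 162417) + 52062 = (-162417 + I*√15421) + 52062 = -110355 + I*√15421 ≈ -1.1036e+5 + 124.18*I)
l(359)/I = (13/2 - 497/359)/(-110355 + I*√15421) = 3673/(718*(-110355 + I*√15421))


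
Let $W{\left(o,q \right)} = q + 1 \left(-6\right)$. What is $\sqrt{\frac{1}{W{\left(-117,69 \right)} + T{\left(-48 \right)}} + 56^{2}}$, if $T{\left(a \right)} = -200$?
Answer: $\frac{\sqrt{58859447}}{137} \approx 56.0$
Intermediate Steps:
$W{\left(o,q \right)} = -6 + q$ ($W{\left(o,q \right)} = q - 6 = -6 + q$)
$\sqrt{\frac{1}{W{\left(-117,69 \right)} + T{\left(-48 \right)}} + 56^{2}} = \sqrt{\frac{1}{\left(-6 + 69\right) - 200} + 56^{2}} = \sqrt{\frac{1}{63 - 200} + 3136} = \sqrt{\frac{1}{-137} + 3136} = \sqrt{- \frac{1}{137} + 3136} = \sqrt{\frac{429631}{137}} = \frac{\sqrt{58859447}}{137}$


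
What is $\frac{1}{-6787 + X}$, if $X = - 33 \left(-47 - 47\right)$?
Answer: $- \frac{1}{3685} \approx -0.00027137$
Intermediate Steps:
$X = 3102$ ($X = \left(-33\right) \left(-94\right) = 3102$)
$\frac{1}{-6787 + X} = \frac{1}{-6787 + 3102} = \frac{1}{-3685} = - \frac{1}{3685}$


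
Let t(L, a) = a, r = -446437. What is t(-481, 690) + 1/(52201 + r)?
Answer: 272022839/394236 ≈ 690.00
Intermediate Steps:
t(-481, 690) + 1/(52201 + r) = 690 + 1/(52201 - 446437) = 690 + 1/(-394236) = 690 - 1/394236 = 272022839/394236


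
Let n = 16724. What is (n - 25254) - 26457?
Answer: -34987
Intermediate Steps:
(n - 25254) - 26457 = (16724 - 25254) - 26457 = -8530 - 26457 = -34987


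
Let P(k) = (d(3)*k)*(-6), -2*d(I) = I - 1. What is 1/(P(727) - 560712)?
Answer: -1/556350 ≈ -1.7974e-6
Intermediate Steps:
d(I) = ½ - I/2 (d(I) = -(I - 1)/2 = -(-1 + I)/2 = ½ - I/2)
P(k) = 6*k (P(k) = ((½ - ½*3)*k)*(-6) = ((½ - 3/2)*k)*(-6) = -k*(-6) = 6*k)
1/(P(727) - 560712) = 1/(6*727 - 560712) = 1/(4362 - 560712) = 1/(-556350) = -1/556350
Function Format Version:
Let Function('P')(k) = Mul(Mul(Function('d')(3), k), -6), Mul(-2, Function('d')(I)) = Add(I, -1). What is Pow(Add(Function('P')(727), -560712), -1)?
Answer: Rational(-1, 556350) ≈ -1.7974e-6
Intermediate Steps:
Function('d')(I) = Add(Rational(1, 2), Mul(Rational(-1, 2), I)) (Function('d')(I) = Mul(Rational(-1, 2), Add(I, -1)) = Mul(Rational(-1, 2), Add(-1, I)) = Add(Rational(1, 2), Mul(Rational(-1, 2), I)))
Function('P')(k) = Mul(6, k) (Function('P')(k) = Mul(Mul(Add(Rational(1, 2), Mul(Rational(-1, 2), 3)), k), -6) = Mul(Mul(Add(Rational(1, 2), Rational(-3, 2)), k), -6) = Mul(Mul(-1, k), -6) = Mul(6, k))
Pow(Add(Function('P')(727), -560712), -1) = Pow(Add(Mul(6, 727), -560712), -1) = Pow(Add(4362, -560712), -1) = Pow(-556350, -1) = Rational(-1, 556350)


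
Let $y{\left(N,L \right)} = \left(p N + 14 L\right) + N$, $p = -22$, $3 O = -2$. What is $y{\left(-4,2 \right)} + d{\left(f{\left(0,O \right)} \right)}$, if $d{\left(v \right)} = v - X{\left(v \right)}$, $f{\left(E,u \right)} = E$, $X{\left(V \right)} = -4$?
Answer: $116$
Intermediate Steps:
$O = - \frac{2}{3}$ ($O = \frac{1}{3} \left(-2\right) = - \frac{2}{3} \approx -0.66667$)
$y{\left(N,L \right)} = - 21 N + 14 L$ ($y{\left(N,L \right)} = \left(- 22 N + 14 L\right) + N = - 21 N + 14 L$)
$d{\left(v \right)} = 4 + v$ ($d{\left(v \right)} = v - -4 = v + 4 = 4 + v$)
$y{\left(-4,2 \right)} + d{\left(f{\left(0,O \right)} \right)} = \left(\left(-21\right) \left(-4\right) + 14 \cdot 2\right) + \left(4 + 0\right) = \left(84 + 28\right) + 4 = 112 + 4 = 116$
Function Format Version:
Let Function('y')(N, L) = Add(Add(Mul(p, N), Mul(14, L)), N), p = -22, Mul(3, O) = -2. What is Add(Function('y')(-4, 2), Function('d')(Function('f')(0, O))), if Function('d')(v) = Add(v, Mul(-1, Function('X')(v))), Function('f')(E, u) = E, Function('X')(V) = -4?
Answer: 116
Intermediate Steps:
O = Rational(-2, 3) (O = Mul(Rational(1, 3), -2) = Rational(-2, 3) ≈ -0.66667)
Function('y')(N, L) = Add(Mul(-21, N), Mul(14, L)) (Function('y')(N, L) = Add(Add(Mul(-22, N), Mul(14, L)), N) = Add(Mul(-21, N), Mul(14, L)))
Function('d')(v) = Add(4, v) (Function('d')(v) = Add(v, Mul(-1, -4)) = Add(v, 4) = Add(4, v))
Add(Function('y')(-4, 2), Function('d')(Function('f')(0, O))) = Add(Add(Mul(-21, -4), Mul(14, 2)), Add(4, 0)) = Add(Add(84, 28), 4) = Add(112, 4) = 116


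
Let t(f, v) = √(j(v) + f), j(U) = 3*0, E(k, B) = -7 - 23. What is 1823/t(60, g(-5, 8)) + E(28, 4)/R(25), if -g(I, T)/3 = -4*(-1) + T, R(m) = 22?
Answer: -15/11 + 1823*√15/30 ≈ 233.98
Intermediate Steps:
E(k, B) = -30
j(U) = 0
g(I, T) = -12 - 3*T (g(I, T) = -3*(-4*(-1) + T) = -3*(4 + T) = -12 - 3*T)
t(f, v) = √f (t(f, v) = √(0 + f) = √f)
1823/t(60, g(-5, 8)) + E(28, 4)/R(25) = 1823/(√60) - 30/22 = 1823/((2*√15)) - 30*1/22 = 1823*(√15/30) - 15/11 = 1823*√15/30 - 15/11 = -15/11 + 1823*√15/30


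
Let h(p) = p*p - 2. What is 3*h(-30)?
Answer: 2694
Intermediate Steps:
h(p) = -2 + p² (h(p) = p² - 2 = -2 + p²)
3*h(-30) = 3*(-2 + (-30)²) = 3*(-2 + 900) = 3*898 = 2694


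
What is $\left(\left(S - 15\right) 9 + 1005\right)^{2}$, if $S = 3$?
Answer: $804609$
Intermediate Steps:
$\left(\left(S - 15\right) 9 + 1005\right)^{2} = \left(\left(3 - 15\right) 9 + 1005\right)^{2} = \left(\left(-12\right) 9 + 1005\right)^{2} = \left(-108 + 1005\right)^{2} = 897^{2} = 804609$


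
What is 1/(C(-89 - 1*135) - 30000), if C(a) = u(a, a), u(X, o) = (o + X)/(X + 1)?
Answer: -223/6689552 ≈ -3.3336e-5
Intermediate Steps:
u(X, o) = (X + o)/(1 + X)
C(a) = 2*a/(1 + a) (C(a) = (a + a)/(1 + a) = (2*a)/(1 + a) = 2*a/(1 + a))
1/(C(-89 - 1*135) - 30000) = 1/(2*(-89 - 1*135)/(1 + (-89 - 1*135)) - 30000) = 1/(2*(-89 - 135)/(1 + (-89 - 135)) - 30000) = 1/(2*(-224)/(1 - 224) - 30000) = 1/(2*(-224)/(-223) - 30000) = 1/(2*(-224)*(-1/223) - 30000) = 1/(448/223 - 30000) = 1/(-6689552/223) = -223/6689552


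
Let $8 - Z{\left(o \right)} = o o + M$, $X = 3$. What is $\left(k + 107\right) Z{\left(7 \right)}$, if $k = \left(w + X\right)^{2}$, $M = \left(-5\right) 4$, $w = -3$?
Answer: $-2247$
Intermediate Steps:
$M = -20$
$k = 0$ ($k = \left(-3 + 3\right)^{2} = 0^{2} = 0$)
$Z{\left(o \right)} = 28 - o^{2}$ ($Z{\left(o \right)} = 8 - \left(o o - 20\right) = 8 - \left(o^{2} - 20\right) = 8 - \left(-20 + o^{2}\right) = 28 - o^{2}$)
$\left(k + 107\right) Z{\left(7 \right)} = \left(0 + 107\right) \left(28 - 7^{2}\right) = 107 \left(28 - 49\right) = 107 \left(-21\right) = -2247$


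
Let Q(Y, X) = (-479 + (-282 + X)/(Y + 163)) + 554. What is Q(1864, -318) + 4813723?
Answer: 9757567946/2027 ≈ 4.8138e+6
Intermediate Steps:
Q(Y, X) = 75 + (-282 + X)/(163 + Y) (Q(Y, X) = (-479 + (-282 + X)/(163 + Y)) + 554 = 75 + (-282 + X)/(163 + Y))
Q(1864, -318) + 4813723 = (11943 - 318 + 75*1864)/(163 + 1864) + 4813723 = (11943 - 318 + 139800)/2027 + 4813723 = (1/2027)*151425 + 4813723 = 151425/2027 + 4813723 = 9757567946/2027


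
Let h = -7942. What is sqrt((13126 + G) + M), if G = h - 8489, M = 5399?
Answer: sqrt(2094) ≈ 45.760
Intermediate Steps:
G = -16431 (G = -7942 - 8489 = -16431)
sqrt((13126 + G) + M) = sqrt((13126 - 16431) + 5399) = sqrt(-3305 + 5399) = sqrt(2094)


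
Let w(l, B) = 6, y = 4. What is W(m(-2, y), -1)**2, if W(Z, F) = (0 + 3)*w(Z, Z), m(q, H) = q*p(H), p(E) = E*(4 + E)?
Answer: 324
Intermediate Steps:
m(q, H) = H*q*(4 + H) (m(q, H) = q*(H*(4 + H)) = H*q*(4 + H))
W(Z, F) = 18 (W(Z, F) = (0 + 3)*6 = 3*6 = 18)
W(m(-2, y), -1)**2 = 18**2 = 324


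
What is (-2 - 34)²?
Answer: 1296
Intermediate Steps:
(-2 - 34)² = (-36)² = 1296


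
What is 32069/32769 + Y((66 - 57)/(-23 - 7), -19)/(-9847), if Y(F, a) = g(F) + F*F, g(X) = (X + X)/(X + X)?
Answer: 31574772479/32267634300 ≈ 0.97853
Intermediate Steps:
g(X) = 1 (g(X) = (2*X)/((2*X)) = (2*X)*(1/(2*X)) = 1)
Y(F, a) = 1 + F² (Y(F, a) = 1 + F*F = 1 + F²)
32069/32769 + Y((66 - 57)/(-23 - 7), -19)/(-9847) = 32069/32769 + (1 + ((66 - 57)/(-23 - 7))²)/(-9847) = 32069*(1/32769) + (1 + (9/(-30))²)*(-1/9847) = 32069/32769 + (1 + (9*(-1/30))²)*(-1/9847) = 32069/32769 + (1 + (-3/10)²)*(-1/9847) = 32069/32769 + (1 + 9/100)*(-1/9847) = 32069/32769 + (109/100)*(-1/9847) = 32069/32769 - 109/984700 = 31574772479/32267634300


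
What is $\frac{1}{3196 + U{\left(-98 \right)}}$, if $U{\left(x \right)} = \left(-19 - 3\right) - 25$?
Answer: $\frac{1}{3149} \approx 0.00031756$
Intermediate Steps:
$U{\left(x \right)} = -47$ ($U{\left(x \right)} = -22 - 25 = -47$)
$\frac{1}{3196 + U{\left(-98 \right)}} = \frac{1}{3196 - 47} = \frac{1}{3149}$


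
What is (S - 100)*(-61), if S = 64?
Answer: 2196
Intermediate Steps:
(S - 100)*(-61) = (64 - 100)*(-61) = -36*(-61) = 2196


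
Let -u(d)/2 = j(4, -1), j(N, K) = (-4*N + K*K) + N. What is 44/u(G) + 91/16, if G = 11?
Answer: 123/16 ≈ 7.6875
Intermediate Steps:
j(N, K) = K² - 3*N (j(N, K) = (-4*N + K²) + N = (K² - 4*N) + N = K² - 3*N)
u(d) = 22 (u(d) = -2*((-1)² - 3*4) = -2*(1 - 12) = -2*(-11) = 22)
44/u(G) + 91/16 = 44/22 + 91/16 = 44*(1/22) + 91*(1/16) = 2 + 91/16 = 123/16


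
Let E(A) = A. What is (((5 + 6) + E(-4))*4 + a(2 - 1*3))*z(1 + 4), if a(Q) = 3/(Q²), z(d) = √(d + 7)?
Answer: 62*√3 ≈ 107.39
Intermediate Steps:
z(d) = √(7 + d)
a(Q) = 3/Q²
(((5 + 6) + E(-4))*4 + a(2 - 1*3))*z(1 + 4) = (((5 + 6) - 4)*4 + 3/(2 - 1*3)²)*√(7 + (1 + 4)) = ((11 - 4)*4 + 3/(2 - 3)²)*√(7 + 5) = (7*4 + 3/(-1)²)*√12 = (28 + 3*1)*(2*√3) = (28 + 3)*(2*√3) = 31*(2*√3) = 62*√3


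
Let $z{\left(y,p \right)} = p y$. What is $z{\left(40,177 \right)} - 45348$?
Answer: $-38268$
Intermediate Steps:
$z{\left(40,177 \right)} - 45348 = 177 \cdot 40 - 45348 = 7080 - 45348 = -38268$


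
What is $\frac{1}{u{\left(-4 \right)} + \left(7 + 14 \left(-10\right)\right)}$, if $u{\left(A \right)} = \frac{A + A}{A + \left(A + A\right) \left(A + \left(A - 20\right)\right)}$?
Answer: $- \frac{55}{7317} \approx -0.0075167$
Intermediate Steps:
$u{\left(A \right)} = \frac{2 A}{A + 2 A \left(-20 + 2 A\right)}$ ($u{\left(A \right)} = \frac{2 A}{A + 2 A \left(A + \left(-20 + A\right)\right)} = \frac{2 A}{A + 2 A \left(-20 + 2 A\right)}$)
$\frac{1}{u{\left(-4 \right)} + \left(7 + 14 \left(-10\right)\right)} = \frac{1}{\frac{2}{-39 + 4 \left(-4\right)} + \left(7 + 14 \left(-10\right)\right)} = \frac{1}{\frac{2}{-39 - 16} + \left(7 - 140\right)} = \frac{1}{\frac{2}{-55} - 133} = \frac{1}{2 \left(- \frac{1}{55}\right) - 133} = \frac{1}{- \frac{2}{55} - 133} = \frac{1}{- \frac{7317}{55}} = - \frac{55}{7317}$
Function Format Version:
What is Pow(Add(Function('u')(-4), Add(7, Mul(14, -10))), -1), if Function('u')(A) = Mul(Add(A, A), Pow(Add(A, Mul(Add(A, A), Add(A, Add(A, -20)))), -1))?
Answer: Rational(-55, 7317) ≈ -0.0075167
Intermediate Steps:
Function('u')(A) = Mul(2, A, Pow(Add(A, Mul(2, A, Add(-20, Mul(2, A)))), -1)) (Function('u')(A) = Mul(Mul(2, A), Pow(Add(A, Mul(Mul(2, A), Add(A, Add(-20, A)))), -1)) = Mul(Mul(2, A), Pow(Add(A, Mul(Mul(2, A), Add(-20, Mul(2, A)))), -1)) = Mul(Mul(2, A), Pow(Add(A, Mul(2, A, Add(-20, Mul(2, A)))), -1)) = Mul(2, A, Pow(Add(A, Mul(2, A, Add(-20, Mul(2, A)))), -1)))
Pow(Add(Function('u')(-4), Add(7, Mul(14, -10))), -1) = Pow(Add(Mul(2, Pow(Add(-39, Mul(4, -4)), -1)), Add(7, Mul(14, -10))), -1) = Pow(Add(Mul(2, Pow(Add(-39, -16), -1)), Add(7, -140)), -1) = Pow(Add(Mul(2, Pow(-55, -1)), -133), -1) = Pow(Add(Mul(2, Rational(-1, 55)), -133), -1) = Pow(Add(Rational(-2, 55), -133), -1) = Pow(Rational(-7317, 55), -1) = Rational(-55, 7317)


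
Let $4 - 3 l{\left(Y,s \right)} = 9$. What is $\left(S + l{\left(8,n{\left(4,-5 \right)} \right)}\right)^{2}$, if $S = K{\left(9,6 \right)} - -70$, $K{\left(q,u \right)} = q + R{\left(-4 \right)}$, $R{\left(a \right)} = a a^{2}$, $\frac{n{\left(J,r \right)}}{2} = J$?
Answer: $\frac{1600}{9} \approx 177.78$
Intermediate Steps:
$n{\left(J,r \right)} = 2 J$
$R{\left(a \right)} = a^{3}$
$K{\left(q,u \right)} = -64 + q$ ($K{\left(q,u \right)} = q + \left(-4\right)^{3} = q - 64 = -64 + q$)
$l{\left(Y,s \right)} = - \frac{5}{3}$ ($l{\left(Y,s \right)} = \frac{4}{3} - 3 = - \frac{5}{3}$)
$S = 15$ ($S = \left(-64 + 9\right) - -70 = -55 + 70 = 15$)
$\left(S + l{\left(8,n{\left(4,-5 \right)} \right)}\right)^{2} = \left(15 - \frac{5}{3}\right)^{2} = \left(\frac{40}{3}\right)^{2} = \frac{1600}{9}$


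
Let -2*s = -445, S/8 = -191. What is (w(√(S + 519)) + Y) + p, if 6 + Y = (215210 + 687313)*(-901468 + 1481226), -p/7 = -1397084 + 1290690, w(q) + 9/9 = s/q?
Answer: 523245674185 - 445*I*√1009/2018 ≈ 5.2325e+11 - 7.0046*I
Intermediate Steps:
S = -1528 (S = 8*(-191) = -1528)
s = 445/2 (s = -½*(-445) = 445/2 ≈ 222.50)
w(q) = -1 + 445/(2*q)
p = 744758 (p = -7*(-1397084 + 1290690) = -7*(-106394) = 744758)
Y = 523244929428 (Y = -6 + (215210 + 687313)*(-901468 + 1481226) = -6 + 902523*579758 = -6 + 523244929434 = 523244929428)
(w(√(S + 519)) + Y) + p = ((445/2 - √(-1528 + 519))/(√(-1528 + 519)) + 523244929428) + 744758 = ((445/2 - √(-1009))/(√(-1009)) + 523244929428) + 744758 = ((445/2 - I*√1009)/((I*√1009)) + 523244929428) + 744758 = ((-I*√1009/1009)*(445/2 - I*√1009) + 523244929428) + 744758 = (-I*√1009*(445/2 - I*√1009)/1009 + 523244929428) + 744758 = (523244929428 - I*√1009*(445/2 - I*√1009)/1009) + 744758 = 523245674186 - I*√1009*(445/2 - I*√1009)/1009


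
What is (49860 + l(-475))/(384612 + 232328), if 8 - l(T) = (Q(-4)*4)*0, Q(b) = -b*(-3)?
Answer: 12467/154235 ≈ 0.080831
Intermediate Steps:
Q(b) = 3*b
l(T) = 8 (l(T) = 8 - (3*(-4))*4*0 = 8 - (-12*4)*0 = 8 - (-48)*0 = 8 - 1*0 = 8 + 0 = 8)
(49860 + l(-475))/(384612 + 232328) = (49860 + 8)/(384612 + 232328) = 49868/616940 = 49868*(1/616940) = 12467/154235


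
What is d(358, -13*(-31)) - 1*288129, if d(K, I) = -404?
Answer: -288533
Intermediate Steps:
d(358, -13*(-31)) - 1*288129 = -404 - 1*288129 = -404 - 288129 = -288533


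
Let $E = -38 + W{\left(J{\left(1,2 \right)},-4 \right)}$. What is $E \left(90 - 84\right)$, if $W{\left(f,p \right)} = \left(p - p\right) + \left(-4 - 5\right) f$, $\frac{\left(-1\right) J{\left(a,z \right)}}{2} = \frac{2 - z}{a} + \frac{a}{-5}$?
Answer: $- \frac{1248}{5} \approx -249.6$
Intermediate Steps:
$J{\left(a,z \right)} = \frac{2 a}{5} - \frac{2 \left(2 - z\right)}{a}$ ($J{\left(a,z \right)} = - 2 \left(\frac{2 - z}{a} + \frac{a}{-5}\right) = - 2 \left(\frac{2 - z}{a} + a \left(- \frac{1}{5}\right)\right) = - 2 \left(\frac{2 - z}{a} - \frac{a}{5}\right) = - 2 \left(- \frac{a}{5} + \frac{2 - z}{a}\right) = \frac{2 a}{5} - \frac{2 \left(2 - z\right)}{a}$)
$W{\left(f,p \right)} = - 9 f$ ($W{\left(f,p \right)} = 0 - 9 f = - 9 f$)
$E = - \frac{208}{5}$ ($E = -38 - 9 \frac{2 \left(-10 + 1^{2} + 5 \cdot 2\right)}{5 \cdot 1} = -38 - 9 \cdot \frac{2}{5} \cdot 1 \left(-10 + 1 + 10\right) = -38 - 9 \cdot \frac{2}{5} \cdot 1 \cdot 1 = -38 - \frac{18}{5} = - \frac{208}{5} \approx -41.6$)
$E \left(90 - 84\right) = - \frac{208 \left(90 - 84\right)}{5} = \left(- \frac{208}{5}\right) 6 = - \frac{1248}{5}$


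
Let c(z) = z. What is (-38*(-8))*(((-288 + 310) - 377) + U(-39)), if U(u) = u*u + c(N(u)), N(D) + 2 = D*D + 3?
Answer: 817152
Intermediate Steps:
N(D) = 1 + D² (N(D) = -2 + (D*D + 3) = -2 + (D² + 3) = -2 + (3 + D²) = 1 + D²)
U(u) = 1 + 2*u² (U(u) = u*u + (1 + u²) = u² + (1 + u²) = 1 + 2*u²)
(-38*(-8))*(((-288 + 310) - 377) + U(-39)) = (-38*(-8))*(((-288 + 310) - 377) + (1 + 2*(-39)²)) = 304*((22 - 377) + (1 + 2*1521)) = 304*(-355 + (1 + 3042)) = 304*(-355 + 3043) = 304*2688 = 817152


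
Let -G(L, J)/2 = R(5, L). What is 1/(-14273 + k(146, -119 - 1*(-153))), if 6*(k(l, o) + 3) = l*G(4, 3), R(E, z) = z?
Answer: -3/43412 ≈ -6.9105e-5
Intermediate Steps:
G(L, J) = -2*L
k(l, o) = -3 - 4*l/3 (k(l, o) = -3 + (l*(-2*4))/6 = -3 + (l*(-8))/6 = -3 + (-8*l)/6 = -3 - 4*l/3)
1/(-14273 + k(146, -119 - 1*(-153))) = 1/(-14273 + (-3 - 4/3*146)) = 1/(-14273 + (-3 - 584/3)) = 1/(-14273 - 593/3) = 1/(-43412/3) = -3/43412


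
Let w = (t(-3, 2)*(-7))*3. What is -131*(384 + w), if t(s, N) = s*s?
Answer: -25545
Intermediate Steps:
t(s, N) = s²
w = -189 (w = ((-3)²*(-7))*3 = (9*(-7))*3 = -63*3 = -189)
-131*(384 + w) = -131*(384 - 189) = -131*195 = -25545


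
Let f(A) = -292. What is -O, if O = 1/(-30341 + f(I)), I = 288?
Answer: 1/30633 ≈ 3.2645e-5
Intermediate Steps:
O = -1/30633 (O = 1/(-30341 - 292) = 1/(-30633) = -1/30633 ≈ -3.2645e-5)
-O = -1*(-1/30633) = 1/30633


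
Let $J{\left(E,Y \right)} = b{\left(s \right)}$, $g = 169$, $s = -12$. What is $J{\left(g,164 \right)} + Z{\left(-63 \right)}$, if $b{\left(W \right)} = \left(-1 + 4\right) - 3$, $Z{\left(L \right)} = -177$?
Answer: $-177$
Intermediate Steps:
$b{\left(W \right)} = 0$ ($b{\left(W \right)} = 3 - 3 = 0$)
$J{\left(E,Y \right)} = 0$
$J{\left(g,164 \right)} + Z{\left(-63 \right)} = 0 - 177 = -177$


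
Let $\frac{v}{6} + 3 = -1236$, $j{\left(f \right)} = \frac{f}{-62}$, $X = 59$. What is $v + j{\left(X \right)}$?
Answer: $- \frac{460967}{62} \approx -7435.0$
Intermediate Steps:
$j{\left(f \right)} = - \frac{f}{62}$ ($j{\left(f \right)} = f \left(- \frac{1}{62}\right) = - \frac{f}{62}$)
$v = -7434$ ($v = -18 + 6 \left(-1236\right) = -18 - 7416 = -7434$)
$v + j{\left(X \right)} = -7434 - \frac{59}{62} = - \frac{460967}{62}$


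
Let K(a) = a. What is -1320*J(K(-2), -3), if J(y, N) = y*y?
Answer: -5280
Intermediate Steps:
J(y, N) = y²
-1320*J(K(-2), -3) = -1320*(-2)² = -1320*4 = -5280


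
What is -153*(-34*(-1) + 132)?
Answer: -25398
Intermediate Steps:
-153*(-34*(-1) + 132) = -153*(34 + 132) = -153*166 = -25398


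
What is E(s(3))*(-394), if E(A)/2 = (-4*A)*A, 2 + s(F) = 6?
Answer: 50432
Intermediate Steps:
s(F) = 4 (s(F) = -2 + 6 = 4)
E(A) = -8*A² (E(A) = 2*((-4*A)*A) = 2*(-4*A²) = -8*A²)
E(s(3))*(-394) = -8*4²*(-394) = -8*16*(-394) = -128*(-394) = 50432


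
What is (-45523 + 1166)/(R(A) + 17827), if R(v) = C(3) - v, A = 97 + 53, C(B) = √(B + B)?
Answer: -784098689/312476323 + 44357*√6/312476323 ≈ -2.5090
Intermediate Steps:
C(B) = √2*√B (C(B) = √(2*B) = √2*√B)
A = 150
R(v) = √6 - v (R(v) = √2*√3 - v = √6 - v)
(-45523 + 1166)/(R(A) + 17827) = (-45523 + 1166)/((√6 - 1*150) + 17827) = -44357/((√6 - 150) + 17827) = -44357/((-150 + √6) + 17827) = -44357/(17677 + √6)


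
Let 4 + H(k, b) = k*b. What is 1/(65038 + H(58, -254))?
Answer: 1/50302 ≈ 1.9880e-5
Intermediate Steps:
H(k, b) = -4 + b*k (H(k, b) = -4 + k*b = -4 + b*k)
1/(65038 + H(58, -254)) = 1/(65038 + (-4 - 254*58)) = 1/(65038 + (-4 - 14732)) = 1/(65038 - 14736) = 1/50302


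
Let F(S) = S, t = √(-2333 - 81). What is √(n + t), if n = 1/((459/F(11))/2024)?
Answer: √(1135464 + 23409*I*√2414)/153 ≈ 7.6664 + 3.2044*I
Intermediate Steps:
t = I*√2414 (t = √(-2414) = I*√2414 ≈ 49.132*I)
n = 22264/459 (n = 1/((459/11)/2024) = 1/((459*(1/11))*(1/2024)) = 1/((459/11)*(1/2024)) = 1/(459/22264) = 22264/459 ≈ 48.505)
√(n + t) = √(22264/459 + I*√2414)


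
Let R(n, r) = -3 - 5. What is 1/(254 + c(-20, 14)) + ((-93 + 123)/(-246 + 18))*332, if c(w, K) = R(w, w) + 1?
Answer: -10789/247 ≈ -43.680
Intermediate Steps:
R(n, r) = -8
c(w, K) = -7 (c(w, K) = -8 + 1 = -7)
1/(254 + c(-20, 14)) + ((-93 + 123)/(-246 + 18))*332 = 1/(254 - 7) + ((-93 + 123)/(-246 + 18))*332 = 1/247 + (30/(-228))*332 = 1/247 + (30*(-1/228))*332 = 1/247 - 5/38*332 = 1/247 - 830/19 = -10789/247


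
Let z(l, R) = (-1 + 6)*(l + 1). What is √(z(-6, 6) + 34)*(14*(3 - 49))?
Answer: -1932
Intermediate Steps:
z(l, R) = 5 + 5*l (z(l, R) = 5*(1 + l) = 5 + 5*l)
√(z(-6, 6) + 34)*(14*(3 - 49)) = √((5 + 5*(-6)) + 34)*(14*(3 - 49)) = √((5 - 30) + 34)*(14*(-46)) = √(-25 + 34)*(-644) = √9*(-644) = 3*(-644) = -1932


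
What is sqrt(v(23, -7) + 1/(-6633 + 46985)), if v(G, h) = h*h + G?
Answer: sqrt(7327280090)/10088 ≈ 8.4853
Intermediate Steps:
v(G, h) = G + h**2 (v(G, h) = h**2 + G = G + h**2)
sqrt(v(23, -7) + 1/(-6633 + 46985)) = sqrt((23 + (-7)**2) + 1/(-6633 + 46985)) = sqrt((23 + 49) + 1/40352) = sqrt(72 + 1/40352) = sqrt(2905345/40352) = sqrt(7327280090)/10088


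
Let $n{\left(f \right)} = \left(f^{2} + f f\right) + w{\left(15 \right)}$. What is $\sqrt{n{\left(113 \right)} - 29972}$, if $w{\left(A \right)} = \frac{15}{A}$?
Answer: $i \sqrt{4433} \approx 66.581 i$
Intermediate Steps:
$n{\left(f \right)} = 1 + 2 f^{2}$ ($n{\left(f \right)} = \left(f^{2} + f f\right) + \frac{15}{15} = \left(f^{2} + f^{2}\right) + 15 \cdot \frac{1}{15} = 2 f^{2} + 1 = 1 + 2 f^{2}$)
$\sqrt{n{\left(113 \right)} - 29972} = \sqrt{\left(1 + 2 \cdot 113^{2}\right) - 29972} = \sqrt{\left(1 + 2 \cdot 12769\right) - 29972} = \sqrt{\left(1 + 25538\right) - 29972} = \sqrt{25539 - 29972} = \sqrt{-4433} = i \sqrt{4433}$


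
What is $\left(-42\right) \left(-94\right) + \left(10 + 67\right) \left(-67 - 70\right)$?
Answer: $-6601$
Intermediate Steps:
$\left(-42\right) \left(-94\right) + \left(10 + 67\right) \left(-67 - 70\right) = 3948 + 77 \left(-137\right) = 3948 - 10549 = -6601$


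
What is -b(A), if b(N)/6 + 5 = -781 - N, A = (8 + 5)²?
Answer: 5730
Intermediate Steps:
A = 169 (A = 13² = 169)
b(N) = -4716 - 6*N (b(N) = -30 + 6*(-781 - N) = -30 + (-4686 - 6*N) = -4716 - 6*N)
-b(A) = -(-4716 - 6*169) = -(-4716 - 1014) = -1*(-5730) = 5730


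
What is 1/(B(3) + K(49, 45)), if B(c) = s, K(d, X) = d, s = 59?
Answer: 1/108 ≈ 0.0092593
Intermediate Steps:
B(c) = 59
1/(B(3) + K(49, 45)) = 1/(59 + 49) = 1/108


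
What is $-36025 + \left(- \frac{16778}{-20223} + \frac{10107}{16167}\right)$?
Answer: $- \frac{3925908887746}{108981747} \approx -36024.0$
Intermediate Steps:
$-36025 + \left(- \frac{16778}{-20223} + \frac{10107}{16167}\right) = -36025 + \left(\left(-16778\right) \left(- \frac{1}{20223}\right) + 10107 \cdot \frac{1}{16167}\right) = -36025 + \left(\frac{16778}{20223} + \frac{3369}{5389}\right) = -36025 + \frac{158547929}{108981747} = - \frac{3925908887746}{108981747}$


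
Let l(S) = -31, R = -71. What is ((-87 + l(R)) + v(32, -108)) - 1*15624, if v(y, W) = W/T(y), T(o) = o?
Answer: -125963/8 ≈ -15745.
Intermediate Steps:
v(y, W) = W/y
((-87 + l(R)) + v(32, -108)) - 1*15624 = ((-87 - 31) - 108/32) - 1*15624 = (-118 - 108*1/32) - 15624 = (-118 - 27/8) - 15624 = -971/8 - 15624 = -125963/8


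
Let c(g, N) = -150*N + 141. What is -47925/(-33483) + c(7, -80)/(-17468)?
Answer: 143545599/194960348 ≈ 0.73628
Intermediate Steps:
c(g, N) = 141 - 150*N
-47925/(-33483) + c(7, -80)/(-17468) = -47925/(-33483) + (141 - 150*(-80))/(-17468) = -47925*(-1/33483) + (141 + 12000)*(-1/17468) = 15975/11161 + 12141*(-1/17468) = 15975/11161 - 12141/17468 = 143545599/194960348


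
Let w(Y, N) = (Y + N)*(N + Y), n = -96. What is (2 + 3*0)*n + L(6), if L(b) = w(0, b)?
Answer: -156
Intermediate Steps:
w(Y, N) = (N + Y)² (w(Y, N) = (N + Y)*(N + Y) = (N + Y)²)
L(b) = b² (L(b) = (b + 0)² = b²)
(2 + 3*0)*n + L(6) = (2 + 3*0)*(-96) + 6² = (2 + 0)*(-96) + 36 = 2*(-96) + 36 = -192 + 36 = -156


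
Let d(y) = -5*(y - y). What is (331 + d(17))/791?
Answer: 331/791 ≈ 0.41846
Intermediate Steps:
d(y) = 0 (d(y) = -5*0 = 0)
(331 + d(17))/791 = (331 + 0)/791 = 331*(1/791) = 331/791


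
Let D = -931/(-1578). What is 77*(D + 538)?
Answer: 65441915/1578 ≈ 41471.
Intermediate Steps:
D = 931/1578 (D = -931*(-1/1578) = 931/1578 ≈ 0.58999)
77*(D + 538) = 77*(931/1578 + 538) = 77*(849895/1578) = 65441915/1578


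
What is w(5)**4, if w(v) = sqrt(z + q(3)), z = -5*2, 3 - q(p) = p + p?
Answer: 169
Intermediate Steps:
q(p) = 3 - 2*p (q(p) = 3 - (p + p) = 3 - 2*p)
z = -10
w(v) = I*sqrt(13) (w(v) = sqrt(-10 + (3 - 2*3)) = sqrt(-10 + (3 - 6)) = sqrt(-10 - 3) = sqrt(-13) = I*sqrt(13))
w(5)**4 = (I*sqrt(13))**4 = 169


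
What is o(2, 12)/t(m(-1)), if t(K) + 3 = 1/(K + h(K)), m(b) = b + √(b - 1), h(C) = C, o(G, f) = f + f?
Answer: -912/121 + 48*I*√2/121 ≈ -7.5372 + 0.56101*I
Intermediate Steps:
o(G, f) = 2*f
m(b) = b + √(-1 + b)
t(K) = -3 + 1/(2*K) (t(K) = -3 + 1/(K + K) = -3 + 1/(2*K))
o(2, 12)/t(m(-1)) = (2*12)/(-3 + 1/(2*(-1 + √(-1 - 1)))) = 24/(-3 + 1/(2*(-1 + √(-2)))) = 24/(-3 + 1/(2*(-1 + I*√2)))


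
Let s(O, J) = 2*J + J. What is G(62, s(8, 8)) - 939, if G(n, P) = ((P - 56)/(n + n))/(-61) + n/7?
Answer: -12312245/13237 ≈ -930.14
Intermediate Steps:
s(O, J) = 3*J
G(n, P) = n/7 - (-56 + P)/(122*n) (G(n, P) = ((-56 + P)/((2*n)))*(-1/61) + n*(1/7) = ((-56 + P)*(1/(2*n)))*(-1/61) + n/7 = ((-56 + P)/(2*n))*(-1/61) + n/7 = -(-56 + P)/(122*n) + n/7 = n/7 - (-56 + P)/(122*n))
G(62, s(8, 8)) - 939 = (1/854)*(392 - 21*8 + 122*62**2)/62 - 939 = (1/854)*(1/62)*(392 - 7*24 + 122*3844) - 939 = (1/854)*(1/62)*(392 - 168 + 468968) - 939 = (1/854)*(1/62)*469192 - 939 = 117298/13237 - 939 = -12312245/13237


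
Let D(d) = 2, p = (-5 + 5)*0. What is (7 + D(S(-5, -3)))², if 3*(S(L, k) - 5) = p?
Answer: 81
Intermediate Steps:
p = 0 (p = 0*0 = 0)
S(L, k) = 5 (S(L, k) = 5 + (⅓)*0 = 5 + 0 = 5)
(7 + D(S(-5, -3)))² = (7 + 2)² = 9² = 81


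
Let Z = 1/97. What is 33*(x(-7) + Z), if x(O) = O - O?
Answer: 33/97 ≈ 0.34021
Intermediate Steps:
x(O) = 0
Z = 1/97 ≈ 0.010309
33*(x(-7) + Z) = 33*(0 + 1/97) = 33*(1/97) = 33/97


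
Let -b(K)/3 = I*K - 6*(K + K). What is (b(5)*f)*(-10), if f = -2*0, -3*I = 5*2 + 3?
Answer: 0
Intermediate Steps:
I = -13/3 (I = -(5*2 + 3)/3 = -(10 + 3)/3 = -1/3*13 = -13/3 ≈ -4.3333)
b(K) = 49*K (b(K) = -3*(-13*K/3 - 6*(K + K)) = -3*(-13*K/3 - 12*K) = -(-49)*K = 49*K)
f = 0
(b(5)*f)*(-10) = ((49*5)*0)*(-10) = (245*0)*(-10) = 0*(-10) = 0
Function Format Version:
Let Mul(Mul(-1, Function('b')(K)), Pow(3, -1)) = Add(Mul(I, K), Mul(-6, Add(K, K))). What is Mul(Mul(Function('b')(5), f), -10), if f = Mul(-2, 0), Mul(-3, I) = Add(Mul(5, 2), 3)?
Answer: 0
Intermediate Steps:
I = Rational(-13, 3) (I = Mul(Rational(-1, 3), Add(Mul(5, 2), 3)) = Mul(Rational(-1, 3), Add(10, 3)) = Mul(Rational(-1, 3), 13) = Rational(-13, 3) ≈ -4.3333)
Function('b')(K) = Mul(49, K) (Function('b')(K) = Mul(-3, Add(Mul(Rational(-13, 3), K), Mul(-6, Add(K, K)))) = Mul(-3, Add(Mul(Rational(-13, 3), K), Mul(-6, Mul(2, K)))) = Mul(-3, Add(Mul(Rational(-13, 3), K), Mul(-12, K))) = Mul(-3, Mul(Rational(-49, 3), K)) = Mul(49, K))
f = 0
Mul(Mul(Function('b')(5), f), -10) = Mul(Mul(Mul(49, 5), 0), -10) = Mul(Mul(245, 0), -10) = Mul(0, -10) = 0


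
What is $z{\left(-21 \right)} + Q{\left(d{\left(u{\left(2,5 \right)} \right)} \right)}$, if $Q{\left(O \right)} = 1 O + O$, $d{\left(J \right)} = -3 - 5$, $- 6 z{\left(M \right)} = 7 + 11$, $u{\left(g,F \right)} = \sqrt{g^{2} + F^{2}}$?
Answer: $-19$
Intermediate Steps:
$u{\left(g,F \right)} = \sqrt{F^{2} + g^{2}}$
$z{\left(M \right)} = -3$ ($z{\left(M \right)} = - \frac{7 + 11}{6} = \left(- \frac{1}{6}\right) 18 = -3$)
$d{\left(J \right)} = -8$ ($d{\left(J \right)} = -3 - 5 = -8$)
$Q{\left(O \right)} = 2 O$ ($Q{\left(O \right)} = O + O = 2 O$)
$z{\left(-21 \right)} + Q{\left(d{\left(u{\left(2,5 \right)} \right)} \right)} = -3 + 2 \left(-8\right) = -3 - 16 = -19$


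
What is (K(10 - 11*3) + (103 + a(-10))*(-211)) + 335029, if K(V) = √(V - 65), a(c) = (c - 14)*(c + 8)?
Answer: 303168 + 2*I*√22 ≈ 3.0317e+5 + 9.3808*I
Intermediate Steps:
a(c) = (-14 + c)*(8 + c)
K(V) = √(-65 + V)
(K(10 - 11*3) + (103 + a(-10))*(-211)) + 335029 = (√(-65 + (10 - 11*3)) + (103 + (-112 + (-10)² - 6*(-10)))*(-211)) + 335029 = (√(-65 + (10 - 33)) + (103 + (-112 + 100 + 60))*(-211)) + 335029 = (√(-65 - 23) + (103 + 48)*(-211)) + 335029 = (√(-88) + 151*(-211)) + 335029 = (2*I*√22 - 31861) + 335029 = (-31861 + 2*I*√22) + 335029 = 303168 + 2*I*√22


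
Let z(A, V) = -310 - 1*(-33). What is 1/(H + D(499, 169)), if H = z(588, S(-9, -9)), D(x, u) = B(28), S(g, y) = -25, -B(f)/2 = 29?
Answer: -1/335 ≈ -0.0029851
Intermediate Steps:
B(f) = -58 (B(f) = -2*29 = -58)
D(x, u) = -58
z(A, V) = -277 (z(A, V) = -310 + 33 = -277)
H = -277
1/(H + D(499, 169)) = 1/(-277 - 58) = 1/(-335) = -1/335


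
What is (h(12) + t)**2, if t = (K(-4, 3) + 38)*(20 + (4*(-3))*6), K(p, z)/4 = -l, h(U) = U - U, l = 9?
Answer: 10816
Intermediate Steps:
h(U) = 0
K(p, z) = -36 (K(p, z) = 4*(-1*9) = 4*(-9) = -36)
t = -104 (t = (-36 + 38)*(20 + (4*(-3))*6) = 2*(20 - 12*6) = 2*(20 - 72) = 2*(-52) = -104)
(h(12) + t)**2 = (0 - 104)**2 = (-104)**2 = 10816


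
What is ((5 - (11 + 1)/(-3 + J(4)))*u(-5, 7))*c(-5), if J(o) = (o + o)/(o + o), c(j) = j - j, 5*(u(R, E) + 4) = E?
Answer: 0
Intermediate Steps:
u(R, E) = -4 + E/5
c(j) = 0
J(o) = 1 (J(o) = (2*o)/((2*o)) = (2*o)*(1/(2*o)) = 1)
((5 - (11 + 1)/(-3 + J(4)))*u(-5, 7))*c(-5) = ((5 - (11 + 1)/(-3 + 1))*(-4 + (⅕)*7))*0 = ((5 - 12/(-2))*(-4 + 7/5))*0 = ((5 - 12*(-1)/2)*(-13/5))*0 = ((5 - 1*(-6))*(-13/5))*0 = ((5 + 6)*(-13/5))*0 = (11*(-13/5))*0 = -143/5*0 = 0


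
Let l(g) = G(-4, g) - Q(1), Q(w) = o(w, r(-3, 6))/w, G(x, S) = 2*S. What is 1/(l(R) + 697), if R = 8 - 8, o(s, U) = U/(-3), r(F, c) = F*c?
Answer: 1/691 ≈ 0.0014472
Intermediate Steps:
o(s, U) = -U/3 (o(s, U) = U*(-⅓) = -U/3)
R = 0
Q(w) = 6/w (Q(w) = (-(-1)*6)/w = (-⅓*(-18))/w = 6/w)
l(g) = -6 + 2*g (l(g) = 2*g - 6/1 = 2*g - 6 = -6 + 2*g)
1/(l(R) + 697) = 1/((-6 + 2*0) + 697) = 1/((-6 + 0) + 697) = 1/(-6 + 697) = 1/691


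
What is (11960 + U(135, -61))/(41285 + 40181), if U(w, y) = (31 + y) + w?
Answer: 12065/81466 ≈ 0.14810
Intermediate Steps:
U(w, y) = 31 + w + y
(11960 + U(135, -61))/(41285 + 40181) = (11960 + (31 + 135 - 61))/(41285 + 40181) = (11960 + 105)/81466 = 12065*(1/81466) = 12065/81466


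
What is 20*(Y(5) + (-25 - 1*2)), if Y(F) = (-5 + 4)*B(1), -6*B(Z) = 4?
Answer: -1580/3 ≈ -526.67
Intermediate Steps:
B(Z) = -⅔ (B(Z) = -⅙*4 = -⅔)
Y(F) = ⅔ (Y(F) = (-5 + 4)*(-⅔) = -1*(-⅔) = ⅔)
20*(Y(5) + (-25 - 1*2)) = 20*(⅔ + (-25 - 1*2)) = 20*(⅔ + (-25 - 2)) = 20*(⅔ - 27) = 20*(-79/3) = -1580/3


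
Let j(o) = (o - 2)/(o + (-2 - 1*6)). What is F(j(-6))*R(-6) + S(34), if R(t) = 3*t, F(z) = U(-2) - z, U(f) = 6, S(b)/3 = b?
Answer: 30/7 ≈ 4.2857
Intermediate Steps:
S(b) = 3*b
j(o) = (-2 + o)/(-8 + o) (j(o) = (-2 + o)/(o + (-2 - 6)) = (-2 + o)/(o - 8) = (-2 + o)/(-8 + o))
F(z) = 6 - z
F(j(-6))*R(-6) + S(34) = (6 - (-2 - 6)/(-8 - 6))*(3*(-6)) + 3*34 = (6 - (-8)/(-14))*(-18) + 102 = (6 - (-1)*(-8)/14)*(-18) + 102 = (6 - 1*4/7)*(-18) + 102 = (6 - 4/7)*(-18) + 102 = (38/7)*(-18) + 102 = -684/7 + 102 = 30/7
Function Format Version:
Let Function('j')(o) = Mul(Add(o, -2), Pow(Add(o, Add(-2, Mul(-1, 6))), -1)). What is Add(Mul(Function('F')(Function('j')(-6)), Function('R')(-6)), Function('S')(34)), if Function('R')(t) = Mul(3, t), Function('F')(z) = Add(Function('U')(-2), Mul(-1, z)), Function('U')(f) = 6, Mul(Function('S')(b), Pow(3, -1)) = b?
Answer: Rational(30, 7) ≈ 4.2857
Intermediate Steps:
Function('S')(b) = Mul(3, b)
Function('j')(o) = Mul(Pow(Add(-8, o), -1), Add(-2, o)) (Function('j')(o) = Mul(Add(-2, o), Pow(Add(o, Add(-2, -6)), -1)) = Mul(Add(-2, o), Pow(Add(o, -8), -1)) = Mul(Add(-2, o), Pow(Add(-8, o), -1)) = Mul(Pow(Add(-8, o), -1), Add(-2, o)))
Function('F')(z) = Add(6, Mul(-1, z))
Add(Mul(Function('F')(Function('j')(-6)), Function('R')(-6)), Function('S')(34)) = Add(Mul(Add(6, Mul(-1, Mul(Pow(Add(-8, -6), -1), Add(-2, -6)))), Mul(3, -6)), Mul(3, 34)) = Add(Mul(Add(6, Mul(-1, Mul(Pow(-14, -1), -8))), -18), 102) = Add(Mul(Add(6, Mul(-1, Mul(Rational(-1, 14), -8))), -18), 102) = Add(Mul(Add(6, Mul(-1, Rational(4, 7))), -18), 102) = Add(Mul(Add(6, Rational(-4, 7)), -18), 102) = Add(Mul(Rational(38, 7), -18), 102) = Add(Rational(-684, 7), 102) = Rational(30, 7)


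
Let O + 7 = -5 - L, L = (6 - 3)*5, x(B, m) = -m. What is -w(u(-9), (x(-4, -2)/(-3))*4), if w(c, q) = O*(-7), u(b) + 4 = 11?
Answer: -189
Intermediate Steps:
u(b) = 7 (u(b) = -4 + 11 = 7)
L = 15 (L = 3*5 = 15)
O = -27 (O = -7 + (-5 - 1*15) = -7 + (-5 - 15) = -7 - 20 = -27)
w(c, q) = 189 (w(c, q) = -27*(-7) = 189)
-w(u(-9), (x(-4, -2)/(-3))*4) = -1*189 = -189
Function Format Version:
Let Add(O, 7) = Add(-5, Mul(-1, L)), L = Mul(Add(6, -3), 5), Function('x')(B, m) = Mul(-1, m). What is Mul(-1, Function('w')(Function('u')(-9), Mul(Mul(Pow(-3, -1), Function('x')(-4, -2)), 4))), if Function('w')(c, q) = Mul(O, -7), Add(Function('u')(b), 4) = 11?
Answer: -189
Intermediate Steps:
Function('u')(b) = 7 (Function('u')(b) = Add(-4, 11) = 7)
L = 15 (L = Mul(3, 5) = 15)
O = -27 (O = Add(-7, Add(-5, Mul(-1, 15))) = Add(-7, Add(-5, -15)) = Add(-7, -20) = -27)
Function('w')(c, q) = 189 (Function('w')(c, q) = Mul(-27, -7) = 189)
Mul(-1, Function('w')(Function('u')(-9), Mul(Mul(Pow(-3, -1), Function('x')(-4, -2)), 4))) = Mul(-1, 189) = -189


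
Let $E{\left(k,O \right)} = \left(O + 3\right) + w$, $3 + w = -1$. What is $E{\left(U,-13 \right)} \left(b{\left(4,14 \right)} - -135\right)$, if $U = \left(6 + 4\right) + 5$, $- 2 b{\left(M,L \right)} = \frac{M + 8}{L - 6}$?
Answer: $- \frac{3759}{2} \approx -1879.5$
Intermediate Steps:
$w = -4$ ($w = -3 - 1 = -4$)
$b{\left(M,L \right)} = - \frac{8 + M}{2 \left(-6 + L\right)}$ ($b{\left(M,L \right)} = - \frac{\left(M + 8\right) \frac{1}{L - 6}}{2} = - \frac{\left(8 + M\right) \frac{1}{-6 + L}}{2} = - \frac{\frac{1}{-6 + L} \left(8 + M\right)}{2} = - \frac{8 + M}{2 \left(-6 + L\right)}$)
$U = 15$ ($U = 10 + 5 = 15$)
$E{\left(k,O \right)} = -1 + O$ ($E{\left(k,O \right)} = \left(O + 3\right) - 4 = \left(3 + O\right) - 4 = -1 + O$)
$E{\left(U,-13 \right)} \left(b{\left(4,14 \right)} - -135\right) = \left(-1 - 13\right) \left(\frac{-8 - 4}{2 \left(-6 + 14\right)} - -135\right) = - 14 \left(\frac{-8 - 4}{2 \cdot 8} + 135\right) = - 14 \left(\frac{1}{2} \cdot \frac{1}{8} \left(-12\right) + 135\right) = - 14 \left(- \frac{3}{4} + 135\right) = \left(-14\right) \frac{537}{4} = - \frac{3759}{2}$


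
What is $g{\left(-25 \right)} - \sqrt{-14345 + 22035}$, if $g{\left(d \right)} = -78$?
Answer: $-78 - \sqrt{7690} \approx -165.69$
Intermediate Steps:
$g{\left(-25 \right)} - \sqrt{-14345 + 22035} = -78 - \sqrt{-14345 + 22035} = -78 - \sqrt{7690}$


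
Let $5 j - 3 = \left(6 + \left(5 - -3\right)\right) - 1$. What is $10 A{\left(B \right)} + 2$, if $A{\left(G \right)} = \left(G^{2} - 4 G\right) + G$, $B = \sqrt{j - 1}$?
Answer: $24 - 6 \sqrt{55} \approx -20.497$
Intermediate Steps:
$j = \frac{16}{5}$ ($j = \frac{3}{5} + \frac{\left(6 + \left(5 - -3\right)\right) - 1}{5} = \frac{3}{5} + \frac{\left(6 + \left(5 + 3\right)\right) - 1}{5} = \frac{3}{5} + \frac{\left(6 + 8\right) - 1}{5} = \frac{3}{5} + \frac{14 - 1}{5} = \frac{3}{5} + \frac{1}{5} \cdot 13 = \frac{3}{5} + \frac{13}{5} = \frac{16}{5} \approx 3.2$)
$B = \frac{\sqrt{55}}{5}$ ($B = \sqrt{\frac{16}{5} - 1} = \sqrt{\frac{11}{5}} = \frac{\sqrt{55}}{5} \approx 1.4832$)
$A{\left(G \right)} = G^{2} - 3 G$
$10 A{\left(B \right)} + 2 = 10 \frac{\sqrt{55}}{5} \left(-3 + \frac{\sqrt{55}}{5}\right) + 2 = 10 \frac{\sqrt{55} \left(-3 + \frac{\sqrt{55}}{5}\right)}{5} + 2 = 2 \sqrt{55} \left(-3 + \frac{\sqrt{55}}{5}\right) + 2 = 2 + 2 \sqrt{55} \left(-3 + \frac{\sqrt{55}}{5}\right)$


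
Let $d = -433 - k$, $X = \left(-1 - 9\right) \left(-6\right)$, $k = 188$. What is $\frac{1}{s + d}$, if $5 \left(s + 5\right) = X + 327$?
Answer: $- \frac{5}{2743} \approx -0.0018228$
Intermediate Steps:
$X = 60$ ($X = \left(-10\right) \left(-6\right) = 60$)
$d = -621$ ($d = -433 - 188 = -621$)
$s = \frac{362}{5}$ ($s = -5 + \frac{60 + 327}{5} = -5 + \frac{1}{5} \cdot 387 = -5 + \frac{387}{5} = \frac{362}{5} \approx 72.4$)
$\frac{1}{s + d} = \frac{1}{\frac{362}{5} - 621} = \frac{1}{- \frac{2743}{5}} = - \frac{5}{2743}$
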